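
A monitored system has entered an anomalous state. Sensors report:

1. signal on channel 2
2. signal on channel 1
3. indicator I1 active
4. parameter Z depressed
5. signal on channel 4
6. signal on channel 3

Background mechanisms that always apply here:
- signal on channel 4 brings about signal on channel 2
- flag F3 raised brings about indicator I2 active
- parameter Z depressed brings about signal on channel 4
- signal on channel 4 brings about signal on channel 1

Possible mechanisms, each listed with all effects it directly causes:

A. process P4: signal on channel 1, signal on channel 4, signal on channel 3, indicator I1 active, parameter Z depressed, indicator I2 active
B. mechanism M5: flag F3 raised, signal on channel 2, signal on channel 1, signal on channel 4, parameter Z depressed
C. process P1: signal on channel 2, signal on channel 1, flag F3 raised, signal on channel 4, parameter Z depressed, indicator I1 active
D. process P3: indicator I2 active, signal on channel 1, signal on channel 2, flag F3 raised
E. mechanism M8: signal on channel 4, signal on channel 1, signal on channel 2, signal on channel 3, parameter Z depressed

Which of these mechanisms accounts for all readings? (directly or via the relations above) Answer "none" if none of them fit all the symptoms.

Checking each candidate against the observations:
(A) process P4 — signal on channel 2 ✓ (by signal on channel 4 → signal on channel 2); signal on channel 1 ✓; indicator I1 active ✓; parameter Z depressed ✓; signal on channel 4 ✓; signal on channel 3 ✓
(B) mechanism M5 — signal on channel 2 ✓; signal on channel 1 ✓; indicator I1 active ✗; parameter Z depressed ✓; signal on channel 4 ✓; signal on channel 3 ✗
(C) process P1 — does not account for signal on channel 3
(D) process P3 — does not account for indicator I1 active, parameter Z depressed, signal on channel 4, signal on channel 3
(E) mechanism M8 — signal on channel 2 ✓; signal on channel 1 ✓; indicator I1 active ✗; parameter Z depressed ✓; signal on channel 4 ✓; signal on channel 3 ✓
(A) is the only candidate with no mismatches.

A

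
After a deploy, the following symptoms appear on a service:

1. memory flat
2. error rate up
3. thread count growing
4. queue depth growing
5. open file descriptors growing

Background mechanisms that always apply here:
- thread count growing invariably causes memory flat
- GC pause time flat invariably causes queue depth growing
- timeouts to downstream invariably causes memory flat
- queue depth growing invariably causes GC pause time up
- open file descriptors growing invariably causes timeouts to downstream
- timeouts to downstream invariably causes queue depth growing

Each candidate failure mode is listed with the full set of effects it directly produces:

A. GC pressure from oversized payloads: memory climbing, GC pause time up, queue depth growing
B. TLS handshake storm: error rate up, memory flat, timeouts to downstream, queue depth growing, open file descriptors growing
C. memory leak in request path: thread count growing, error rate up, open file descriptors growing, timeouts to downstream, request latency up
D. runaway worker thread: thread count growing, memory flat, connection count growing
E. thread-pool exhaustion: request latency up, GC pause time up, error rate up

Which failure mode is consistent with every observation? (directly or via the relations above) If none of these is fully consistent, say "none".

C

Testing each hypothesis:
(A) GC pressure from oversized payloads — fails on memory flat, error rate up, thread count growing, open file descriptors growing (predicts memory climbing, not memory flat)
(B) TLS handshake storm — memory flat ✓; error rate up ✓; thread count growing ✗; queue depth growing ✓; open file descriptors growing ✓
(C) memory leak in request path — accounts for every observation (memory flat by thread count growing → memory flat)
(D) runaway worker thread — memory flat ✓; error rate up ✗; thread count growing ✓; queue depth growing ✗; open file descriptors growing ✗
(E) thread-pool exhaustion — does not account for memory flat, thread count growing, queue depth growing, open file descriptors growing
(C) alone accounts for all the evidence.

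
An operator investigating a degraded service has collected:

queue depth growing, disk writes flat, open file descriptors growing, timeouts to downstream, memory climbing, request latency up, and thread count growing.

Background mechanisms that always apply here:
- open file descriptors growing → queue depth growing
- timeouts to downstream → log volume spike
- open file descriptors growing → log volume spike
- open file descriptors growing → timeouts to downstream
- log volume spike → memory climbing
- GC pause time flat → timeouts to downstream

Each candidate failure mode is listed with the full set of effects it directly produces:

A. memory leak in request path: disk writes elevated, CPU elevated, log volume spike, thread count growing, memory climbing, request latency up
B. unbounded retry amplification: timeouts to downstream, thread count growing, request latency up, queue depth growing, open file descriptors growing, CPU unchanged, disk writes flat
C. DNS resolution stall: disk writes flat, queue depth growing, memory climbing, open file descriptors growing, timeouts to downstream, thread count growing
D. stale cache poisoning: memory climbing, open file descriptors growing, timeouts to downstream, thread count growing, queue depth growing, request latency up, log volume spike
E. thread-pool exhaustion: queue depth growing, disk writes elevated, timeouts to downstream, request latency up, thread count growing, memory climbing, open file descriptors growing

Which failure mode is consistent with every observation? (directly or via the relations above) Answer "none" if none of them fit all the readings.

B

For each candidate, compare predicted effects to what was observed:
(A) memory leak in request path — fails on queue depth growing, disk writes flat, open file descriptors growing, timeouts to downstream (predicts disk writes elevated, not disk writes flat)
(B) unbounded retry amplification — queue depth growing match; disk writes flat match; open file descriptors growing match; timeouts to downstream match; memory climbing match (through open file descriptors growing → log volume spike → memory climbing); request latency up match; thread count growing match
(C) DNS resolution stall — queue depth growing match; disk writes flat match; open file descriptors growing match; timeouts to downstream match; memory climbing match; request latency up miss; thread count growing match
(D) stale cache poisoning — queue depth growing match; disk writes flat miss; open file descriptors growing match; timeouts to downstream match; memory climbing match; request latency up match; thread count growing match
(E) thread-pool exhaustion — fails on disk writes flat (predicts disk writes elevated, not disk writes flat)
Only (B) is consistent with every observation.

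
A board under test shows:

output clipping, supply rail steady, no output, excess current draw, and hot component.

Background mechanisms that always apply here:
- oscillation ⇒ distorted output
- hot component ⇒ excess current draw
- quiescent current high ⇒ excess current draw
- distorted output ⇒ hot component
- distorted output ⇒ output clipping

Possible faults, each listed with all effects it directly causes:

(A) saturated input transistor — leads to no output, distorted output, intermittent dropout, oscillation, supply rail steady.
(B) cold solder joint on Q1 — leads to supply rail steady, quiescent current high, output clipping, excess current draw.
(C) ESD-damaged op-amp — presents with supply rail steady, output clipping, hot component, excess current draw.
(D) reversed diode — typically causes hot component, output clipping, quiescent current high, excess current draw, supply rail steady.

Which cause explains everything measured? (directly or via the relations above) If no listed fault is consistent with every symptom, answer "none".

A

Checking each candidate against the observations:
(A) saturated input transistor — accounts for every observation (output clipping via distorted output → output clipping)
(B) cold solder joint on Q1 — output clipping ✓; supply rail steady ✓; no output ✗; excess current draw ✓; hot component ✗
(C) ESD-damaged op-amp — output clipping ✓; supply rail steady ✓; no output ✗; excess current draw ✓; hot component ✓
(D) reversed diode — output clipping ✓; supply rail steady ✓; no output ✗; excess current draw ✓; hot component ✓
(A) alone accounts for all the evidence.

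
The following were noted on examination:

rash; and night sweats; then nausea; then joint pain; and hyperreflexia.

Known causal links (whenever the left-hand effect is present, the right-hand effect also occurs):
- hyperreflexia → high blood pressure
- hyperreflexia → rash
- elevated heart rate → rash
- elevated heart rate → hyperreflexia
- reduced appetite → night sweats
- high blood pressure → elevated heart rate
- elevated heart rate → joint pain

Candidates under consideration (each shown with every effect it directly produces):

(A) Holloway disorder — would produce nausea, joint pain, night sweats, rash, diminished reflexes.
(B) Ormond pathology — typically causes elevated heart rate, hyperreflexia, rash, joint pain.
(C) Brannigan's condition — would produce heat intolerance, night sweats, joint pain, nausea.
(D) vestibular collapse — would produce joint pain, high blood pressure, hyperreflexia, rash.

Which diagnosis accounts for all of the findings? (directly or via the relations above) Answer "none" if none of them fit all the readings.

Checking each candidate against the observations:
(A) Holloway disorder — rash match; night sweats match; nausea match; joint pain match; hyperreflexia miss
(B) Ormond pathology — does not account for night sweats, nausea
(C) Brannigan's condition — rash miss; night sweats match; nausea match; joint pain match; hyperreflexia miss
(D) vestibular collapse — does not account for night sweats, nausea
No candidate is consistent with all observations.

none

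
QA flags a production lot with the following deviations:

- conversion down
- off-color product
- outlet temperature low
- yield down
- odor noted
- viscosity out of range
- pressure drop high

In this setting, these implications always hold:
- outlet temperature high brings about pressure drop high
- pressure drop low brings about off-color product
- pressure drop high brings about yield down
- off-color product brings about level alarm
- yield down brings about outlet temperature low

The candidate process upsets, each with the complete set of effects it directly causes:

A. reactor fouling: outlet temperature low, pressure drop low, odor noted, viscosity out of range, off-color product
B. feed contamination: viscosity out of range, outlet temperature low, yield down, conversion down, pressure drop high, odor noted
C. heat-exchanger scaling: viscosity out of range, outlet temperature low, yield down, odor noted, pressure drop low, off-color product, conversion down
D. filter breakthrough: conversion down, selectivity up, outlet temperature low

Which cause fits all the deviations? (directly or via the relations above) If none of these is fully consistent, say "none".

none

Checking each candidate against the observations:
(A) reactor fouling — fails on conversion down, yield down, pressure drop high (predicts pressure drop low, not pressure drop high)
(B) feed contamination — conversion down match; off-color product miss; outlet temperature low match; yield down match; odor noted match; viscosity out of range match; pressure drop high match
(C) heat-exchanger scaling — fails on pressure drop high (predicts pressure drop low, not pressure drop high)
(D) filter breakthrough — does not account for off-color product, yield down, odor noted, viscosity out of range, pressure drop high
None of the listed candidates fits everything.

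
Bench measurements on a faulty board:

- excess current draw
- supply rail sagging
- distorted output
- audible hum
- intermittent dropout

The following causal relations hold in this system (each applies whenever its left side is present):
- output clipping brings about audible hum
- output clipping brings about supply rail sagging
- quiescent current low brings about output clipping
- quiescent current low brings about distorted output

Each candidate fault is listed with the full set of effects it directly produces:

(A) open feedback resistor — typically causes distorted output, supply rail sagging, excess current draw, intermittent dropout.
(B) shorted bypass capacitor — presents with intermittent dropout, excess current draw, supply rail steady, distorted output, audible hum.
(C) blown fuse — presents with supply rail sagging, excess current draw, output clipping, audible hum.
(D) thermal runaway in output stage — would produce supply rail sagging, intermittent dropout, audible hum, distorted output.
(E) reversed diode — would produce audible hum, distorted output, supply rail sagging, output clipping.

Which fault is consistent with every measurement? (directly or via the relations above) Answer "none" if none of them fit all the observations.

Testing each hypothesis:
(A) open feedback resistor — excess current draw yes; supply rail sagging yes; distorted output yes; audible hum NO; intermittent dropout yes
(B) shorted bypass capacitor — excess current draw yes; supply rail sagging NO; distorted output yes; audible hum yes; intermittent dropout yes
(C) blown fuse — excess current draw yes; supply rail sagging yes; distorted output NO; audible hum yes; intermittent dropout NO
(D) thermal runaway in output stage — does not account for excess current draw
(E) reversed diode — excess current draw NO; supply rail sagging yes; distorted output yes; audible hum yes; intermittent dropout NO
No candidate is consistent with all observations.

none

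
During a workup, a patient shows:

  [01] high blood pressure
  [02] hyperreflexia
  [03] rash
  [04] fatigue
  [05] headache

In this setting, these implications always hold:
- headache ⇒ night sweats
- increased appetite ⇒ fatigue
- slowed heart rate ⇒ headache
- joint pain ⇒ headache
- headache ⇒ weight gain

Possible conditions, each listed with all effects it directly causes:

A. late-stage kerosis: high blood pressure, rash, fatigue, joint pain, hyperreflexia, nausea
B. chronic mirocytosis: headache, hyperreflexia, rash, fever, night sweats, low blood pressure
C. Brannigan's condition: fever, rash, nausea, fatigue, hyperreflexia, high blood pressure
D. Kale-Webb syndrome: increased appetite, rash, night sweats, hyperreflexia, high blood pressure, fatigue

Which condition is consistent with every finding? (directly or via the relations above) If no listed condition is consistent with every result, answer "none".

Testing each hypothesis:
(A) late-stage kerosis — high blood pressure match; hyperreflexia match; rash match; fatigue match; headache match (through joint pain → headache)
(B) chronic mirocytosis — high blood pressure miss; hyperreflexia match; rash match; fatigue miss; headache match
(C) Brannigan's condition — high blood pressure match; hyperreflexia match; rash match; fatigue match; headache miss
(D) Kale-Webb syndrome — high blood pressure match; hyperreflexia match; rash match; fatigue match; headache miss
Only (A) is consistent with every observation.

A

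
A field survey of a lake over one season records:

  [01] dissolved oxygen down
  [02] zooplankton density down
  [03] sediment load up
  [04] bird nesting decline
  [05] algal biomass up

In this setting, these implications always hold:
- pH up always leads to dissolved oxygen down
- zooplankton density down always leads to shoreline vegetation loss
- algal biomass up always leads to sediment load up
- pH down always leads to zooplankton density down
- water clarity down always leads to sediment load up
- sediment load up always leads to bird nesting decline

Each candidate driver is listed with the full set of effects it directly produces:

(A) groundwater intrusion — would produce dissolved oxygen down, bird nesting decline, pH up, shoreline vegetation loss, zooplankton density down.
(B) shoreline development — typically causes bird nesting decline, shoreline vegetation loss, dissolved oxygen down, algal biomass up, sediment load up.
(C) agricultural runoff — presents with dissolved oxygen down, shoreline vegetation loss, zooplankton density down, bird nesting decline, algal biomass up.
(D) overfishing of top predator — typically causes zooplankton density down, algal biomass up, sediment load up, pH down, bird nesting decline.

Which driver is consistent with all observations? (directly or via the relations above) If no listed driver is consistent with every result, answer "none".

C

Checking each candidate against the observations:
(A) groundwater intrusion — dissolved oxygen down ✓; zooplankton density down ✓; sediment load up ✗; bird nesting decline ✓; algal biomass up ✗
(B) shoreline development — dissolved oxygen down ✓; zooplankton density down ✗; sediment load up ✓; bird nesting decline ✓; algal biomass up ✓
(C) agricultural runoff — dissolved oxygen down ✓; zooplankton density down ✓; sediment load up ✓ (via algal biomass up → sediment load up); bird nesting decline ✓; algal biomass up ✓
(D) overfishing of top predator — does not account for dissolved oxygen down
(C) alone accounts for all the evidence.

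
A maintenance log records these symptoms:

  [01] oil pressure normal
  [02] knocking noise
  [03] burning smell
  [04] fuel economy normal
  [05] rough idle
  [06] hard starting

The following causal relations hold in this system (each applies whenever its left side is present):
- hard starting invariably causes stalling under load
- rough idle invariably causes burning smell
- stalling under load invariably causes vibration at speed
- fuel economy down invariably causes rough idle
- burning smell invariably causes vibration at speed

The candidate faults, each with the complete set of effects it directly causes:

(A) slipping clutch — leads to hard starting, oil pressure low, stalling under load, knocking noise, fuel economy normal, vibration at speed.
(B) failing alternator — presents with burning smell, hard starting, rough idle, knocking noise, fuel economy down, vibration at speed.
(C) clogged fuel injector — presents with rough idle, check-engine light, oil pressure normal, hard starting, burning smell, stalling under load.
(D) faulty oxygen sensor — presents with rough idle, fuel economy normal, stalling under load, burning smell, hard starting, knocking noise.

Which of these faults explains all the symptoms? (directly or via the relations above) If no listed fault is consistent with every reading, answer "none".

none

Testing each hypothesis:
(A) slipping clutch — fails on oil pressure normal, burning smell, rough idle (predicts oil pressure low, not oil pressure normal)
(B) failing alternator — fails on oil pressure normal, fuel economy normal (predicts fuel economy down, not fuel economy normal)
(C) clogged fuel injector — oil pressure normal match; knocking noise miss; burning smell match; fuel economy normal miss; rough idle match; hard starting match
(D) faulty oxygen sensor — oil pressure normal miss; knocking noise match; burning smell match; fuel economy normal match; rough idle match; hard starting match
Every candidate fails on at least one observation.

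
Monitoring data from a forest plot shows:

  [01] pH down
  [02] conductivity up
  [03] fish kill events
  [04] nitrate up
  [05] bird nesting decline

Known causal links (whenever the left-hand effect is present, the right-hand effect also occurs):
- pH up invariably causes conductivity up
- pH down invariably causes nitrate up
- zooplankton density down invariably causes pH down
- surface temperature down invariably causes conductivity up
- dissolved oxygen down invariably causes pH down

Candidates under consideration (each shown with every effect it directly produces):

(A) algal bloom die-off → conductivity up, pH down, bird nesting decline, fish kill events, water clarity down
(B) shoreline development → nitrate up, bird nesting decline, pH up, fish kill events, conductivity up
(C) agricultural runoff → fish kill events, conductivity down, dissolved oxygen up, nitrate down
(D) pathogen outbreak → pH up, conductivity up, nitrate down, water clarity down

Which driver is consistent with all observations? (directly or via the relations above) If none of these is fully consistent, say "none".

Testing each hypothesis:
(A) algal bloom die-off — pH down ✓; conductivity up ✓; fish kill events ✓; nitrate up ✓ (through pH down → nitrate up); bird nesting decline ✓
(B) shoreline development — fails on pH down (predicts pH up, not pH down)
(C) agricultural runoff — pH down ✗; conductivity up ✗; fish kill events ✓; nitrate up ✗; bird nesting decline ✗
(D) pathogen outbreak — pH down ✗; conductivity up ✓; fish kill events ✗; nitrate up ✗; bird nesting decline ✗
(A) is the only candidate with no mismatches.

A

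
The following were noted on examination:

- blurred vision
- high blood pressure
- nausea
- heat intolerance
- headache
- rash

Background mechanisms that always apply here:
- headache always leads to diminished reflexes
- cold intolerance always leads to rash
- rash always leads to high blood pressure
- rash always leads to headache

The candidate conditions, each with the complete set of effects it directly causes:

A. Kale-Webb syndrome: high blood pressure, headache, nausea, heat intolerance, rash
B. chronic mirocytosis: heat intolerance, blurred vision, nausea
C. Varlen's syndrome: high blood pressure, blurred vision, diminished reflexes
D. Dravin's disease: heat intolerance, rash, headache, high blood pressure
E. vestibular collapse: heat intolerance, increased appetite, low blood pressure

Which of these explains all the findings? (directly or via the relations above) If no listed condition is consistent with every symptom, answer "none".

none

For each candidate, compare predicted effects to what was observed:
(A) Kale-Webb syndrome — does not account for blurred vision
(B) chronic mirocytosis — blurred vision ✓; high blood pressure ✗; nausea ✓; heat intolerance ✓; headache ✗; rash ✗
(C) Varlen's syndrome — does not account for nausea, heat intolerance, headache, rash
(D) Dravin's disease — does not account for blurred vision, nausea
(E) vestibular collapse — fails on blurred vision, high blood pressure, nausea, headache, rash (predicts low blood pressure, not high blood pressure)
No candidate is consistent with all observations.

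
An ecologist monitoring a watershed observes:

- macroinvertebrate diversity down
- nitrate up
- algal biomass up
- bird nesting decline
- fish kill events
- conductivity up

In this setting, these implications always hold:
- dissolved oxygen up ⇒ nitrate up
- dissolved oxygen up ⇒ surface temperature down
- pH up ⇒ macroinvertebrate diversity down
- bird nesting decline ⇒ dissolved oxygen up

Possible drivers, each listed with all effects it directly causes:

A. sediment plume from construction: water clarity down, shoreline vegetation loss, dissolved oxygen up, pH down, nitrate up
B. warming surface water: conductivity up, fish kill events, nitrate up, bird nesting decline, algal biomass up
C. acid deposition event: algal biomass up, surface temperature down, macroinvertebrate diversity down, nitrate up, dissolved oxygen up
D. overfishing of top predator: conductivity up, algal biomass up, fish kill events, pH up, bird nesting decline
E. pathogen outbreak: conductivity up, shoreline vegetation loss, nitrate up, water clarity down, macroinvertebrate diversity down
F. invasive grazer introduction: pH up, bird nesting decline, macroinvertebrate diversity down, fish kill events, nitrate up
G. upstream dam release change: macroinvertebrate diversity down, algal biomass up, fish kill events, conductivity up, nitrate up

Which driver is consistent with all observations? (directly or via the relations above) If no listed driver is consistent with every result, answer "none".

For each candidate, compare predicted effects to what was observed:
(A) sediment plume from construction — macroinvertebrate diversity down miss; nitrate up match; algal biomass up miss; bird nesting decline miss; fish kill events miss; conductivity up miss
(B) warming surface water — does not account for macroinvertebrate diversity down
(C) acid deposition event — macroinvertebrate diversity down match; nitrate up match; algal biomass up match; bird nesting decline miss; fish kill events miss; conductivity up miss
(D) overfishing of top predator — accounts for every observation (macroinvertebrate diversity down via pH up → macroinvertebrate diversity down)
(E) pathogen outbreak — macroinvertebrate diversity down match; nitrate up match; algal biomass up miss; bird nesting decline miss; fish kill events miss; conductivity up match
(F) invasive grazer introduction — macroinvertebrate diversity down match; nitrate up match; algal biomass up miss; bird nesting decline match; fish kill events match; conductivity up miss
(G) upstream dam release change — does not account for bird nesting decline
(D) is the only candidate with no mismatches.

D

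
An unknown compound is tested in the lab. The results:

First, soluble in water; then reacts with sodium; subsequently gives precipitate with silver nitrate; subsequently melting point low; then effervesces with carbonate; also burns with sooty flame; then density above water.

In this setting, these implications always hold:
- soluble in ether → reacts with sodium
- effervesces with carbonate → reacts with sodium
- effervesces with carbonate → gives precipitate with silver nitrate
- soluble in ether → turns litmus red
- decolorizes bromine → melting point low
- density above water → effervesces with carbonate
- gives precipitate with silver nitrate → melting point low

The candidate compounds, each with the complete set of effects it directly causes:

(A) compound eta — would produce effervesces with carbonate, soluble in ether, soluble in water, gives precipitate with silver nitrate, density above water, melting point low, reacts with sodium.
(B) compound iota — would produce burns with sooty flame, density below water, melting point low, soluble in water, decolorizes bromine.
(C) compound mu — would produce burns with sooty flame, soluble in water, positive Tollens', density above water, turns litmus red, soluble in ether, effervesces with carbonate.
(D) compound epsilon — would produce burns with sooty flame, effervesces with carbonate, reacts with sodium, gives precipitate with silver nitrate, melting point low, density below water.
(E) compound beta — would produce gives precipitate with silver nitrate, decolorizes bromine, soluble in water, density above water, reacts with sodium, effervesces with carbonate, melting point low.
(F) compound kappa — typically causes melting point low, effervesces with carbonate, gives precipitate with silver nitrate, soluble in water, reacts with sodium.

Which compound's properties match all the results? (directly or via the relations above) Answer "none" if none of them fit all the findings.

Checking each candidate against the observations:
(A) compound eta — does not account for burns with sooty flame
(B) compound iota — soluble in water +; reacts with sodium -; gives precipitate with silver nitrate -; melting point low +; effervesces with carbonate -; burns with sooty flame +; density above water -
(C) compound mu — soluble in water +; reacts with sodium + (by effervesces with carbonate → reacts with sodium); gives precipitate with silver nitrate + (by effervesces with carbonate → gives precipitate with silver nitrate); melting point low + (by effervesces with carbonate → gives precipitate with silver nitrate → melting point low); effervesces with carbonate +; burns with sooty flame +; density above water +
(D) compound epsilon — fails on soluble in water, density above water (predicts density below water, not density above water)
(E) compound beta — soluble in water +; reacts with sodium +; gives precipitate with silver nitrate +; melting point low +; effervesces with carbonate +; burns with sooty flame -; density above water +
(F) compound kappa — does not account for burns with sooty flame, density above water
Only (C) is consistent with every observation.

C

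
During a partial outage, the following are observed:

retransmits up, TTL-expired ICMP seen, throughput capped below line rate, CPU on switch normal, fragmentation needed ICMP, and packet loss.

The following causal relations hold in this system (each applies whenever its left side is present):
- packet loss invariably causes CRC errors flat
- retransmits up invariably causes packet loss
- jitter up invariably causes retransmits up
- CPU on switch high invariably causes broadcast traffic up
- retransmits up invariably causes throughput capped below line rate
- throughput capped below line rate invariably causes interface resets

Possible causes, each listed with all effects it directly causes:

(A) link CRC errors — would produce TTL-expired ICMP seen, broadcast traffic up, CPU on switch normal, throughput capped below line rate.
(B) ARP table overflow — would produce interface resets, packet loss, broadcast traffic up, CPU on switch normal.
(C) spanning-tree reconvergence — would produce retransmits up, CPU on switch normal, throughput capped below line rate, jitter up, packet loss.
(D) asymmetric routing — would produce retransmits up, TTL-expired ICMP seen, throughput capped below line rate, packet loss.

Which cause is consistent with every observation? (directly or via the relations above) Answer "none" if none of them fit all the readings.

none

Per-candidate check:
(A) link CRC errors — retransmits up NO; TTL-expired ICMP seen yes; throughput capped below line rate yes; CPU on switch normal yes; fragmentation needed ICMP NO; packet loss NO
(B) ARP table overflow — does not account for retransmits up, TTL-expired ICMP seen, throughput capped below line rate, fragmentation needed ICMP
(C) spanning-tree reconvergence — does not account for TTL-expired ICMP seen, fragmentation needed ICMP
(D) asymmetric routing — does not account for CPU on switch normal, fragmentation needed ICMP
No candidate is consistent with all observations.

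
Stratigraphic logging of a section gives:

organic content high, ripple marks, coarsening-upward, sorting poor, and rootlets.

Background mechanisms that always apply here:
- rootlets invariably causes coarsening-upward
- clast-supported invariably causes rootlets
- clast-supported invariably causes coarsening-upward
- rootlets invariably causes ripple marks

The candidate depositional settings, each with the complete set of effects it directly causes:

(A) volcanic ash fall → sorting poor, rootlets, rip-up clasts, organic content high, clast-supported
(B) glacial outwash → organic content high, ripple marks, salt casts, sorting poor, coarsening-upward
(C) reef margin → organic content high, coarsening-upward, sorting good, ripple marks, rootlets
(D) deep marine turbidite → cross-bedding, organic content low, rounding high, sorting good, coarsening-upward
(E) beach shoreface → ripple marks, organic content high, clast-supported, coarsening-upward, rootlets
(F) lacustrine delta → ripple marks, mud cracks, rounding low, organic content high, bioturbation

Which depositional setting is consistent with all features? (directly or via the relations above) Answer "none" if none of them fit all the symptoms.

A

Per-candidate check:
(A) volcanic ash fall — organic content high yes; ripple marks yes (by rootlets → ripple marks); coarsening-upward yes (by clast-supported → coarsening-upward); sorting poor yes; rootlets yes
(B) glacial outwash — does not account for rootlets
(C) reef margin — organic content high yes; ripple marks yes; coarsening-upward yes; sorting poor NO; rootlets yes
(D) deep marine turbidite — organic content high NO; ripple marks NO; coarsening-upward yes; sorting poor NO; rootlets NO
(E) beach shoreface — organic content high yes; ripple marks yes; coarsening-upward yes; sorting poor NO; rootlets yes
(F) lacustrine delta — organic content high yes; ripple marks yes; coarsening-upward NO; sorting poor NO; rootlets NO
Only (A) is consistent with every observation.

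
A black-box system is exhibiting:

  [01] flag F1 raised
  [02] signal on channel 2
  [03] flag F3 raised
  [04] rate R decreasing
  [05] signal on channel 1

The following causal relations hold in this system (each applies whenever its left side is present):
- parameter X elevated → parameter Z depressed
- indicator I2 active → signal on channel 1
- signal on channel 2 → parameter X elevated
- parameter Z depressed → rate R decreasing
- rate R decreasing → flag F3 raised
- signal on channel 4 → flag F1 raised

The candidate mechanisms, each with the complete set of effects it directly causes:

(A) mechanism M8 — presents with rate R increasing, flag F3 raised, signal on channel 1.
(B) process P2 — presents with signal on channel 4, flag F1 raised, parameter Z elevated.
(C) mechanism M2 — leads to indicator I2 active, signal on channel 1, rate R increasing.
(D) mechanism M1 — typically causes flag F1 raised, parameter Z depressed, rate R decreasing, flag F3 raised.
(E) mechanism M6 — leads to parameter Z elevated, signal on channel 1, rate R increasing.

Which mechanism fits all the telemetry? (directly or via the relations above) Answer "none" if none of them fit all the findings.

Testing each hypothesis:
(A) mechanism M8 — fails on flag F1 raised, signal on channel 2, rate R decreasing (predicts rate R increasing, not rate R decreasing)
(B) process P2 — flag F1 raised yes; signal on channel 2 NO; flag F3 raised NO; rate R decreasing NO; signal on channel 1 NO
(C) mechanism M2 — flag F1 raised NO; signal on channel 2 NO; flag F3 raised NO; rate R decreasing NO; signal on channel 1 yes
(D) mechanism M1 — flag F1 raised yes; signal on channel 2 NO; flag F3 raised yes; rate R decreasing yes; signal on channel 1 NO
(E) mechanism M6 — flag F1 raised NO; signal on channel 2 NO; flag F3 raised NO; rate R decreasing NO; signal on channel 1 yes
None of the listed candidates fits everything.

none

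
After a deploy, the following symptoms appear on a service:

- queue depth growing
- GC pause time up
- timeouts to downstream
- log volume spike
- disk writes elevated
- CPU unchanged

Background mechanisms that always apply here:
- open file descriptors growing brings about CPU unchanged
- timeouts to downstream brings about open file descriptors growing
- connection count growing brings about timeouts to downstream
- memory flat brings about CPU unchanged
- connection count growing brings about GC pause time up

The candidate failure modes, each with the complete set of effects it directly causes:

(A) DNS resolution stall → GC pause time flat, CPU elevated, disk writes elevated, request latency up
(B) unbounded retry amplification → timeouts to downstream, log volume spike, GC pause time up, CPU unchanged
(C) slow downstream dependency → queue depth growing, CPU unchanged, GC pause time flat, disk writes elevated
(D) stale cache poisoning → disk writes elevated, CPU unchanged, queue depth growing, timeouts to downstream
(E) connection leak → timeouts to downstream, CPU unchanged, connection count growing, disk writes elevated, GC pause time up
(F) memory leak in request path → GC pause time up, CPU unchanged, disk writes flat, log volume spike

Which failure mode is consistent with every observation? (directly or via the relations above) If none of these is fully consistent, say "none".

none

Per-candidate check:
(A) DNS resolution stall — fails on queue depth growing, GC pause time up, timeouts to downstream, log volume spike, CPU unchanged (predicts GC pause time flat, not GC pause time up; predicts CPU elevated, not CPU unchanged)
(B) unbounded retry amplification — queue depth growing ✗; GC pause time up ✓; timeouts to downstream ✓; log volume spike ✓; disk writes elevated ✗; CPU unchanged ✓
(C) slow downstream dependency — queue depth growing ✓; GC pause time up ✗; timeouts to downstream ✗; log volume spike ✗; disk writes elevated ✓; CPU unchanged ✓
(D) stale cache poisoning — queue depth growing ✓; GC pause time up ✗; timeouts to downstream ✓; log volume spike ✗; disk writes elevated ✓; CPU unchanged ✓
(E) connection leak — does not account for queue depth growing, log volume spike
(F) memory leak in request path — fails on queue depth growing, timeouts to downstream, disk writes elevated (predicts disk writes flat, not disk writes elevated)
Every candidate fails on at least one observation.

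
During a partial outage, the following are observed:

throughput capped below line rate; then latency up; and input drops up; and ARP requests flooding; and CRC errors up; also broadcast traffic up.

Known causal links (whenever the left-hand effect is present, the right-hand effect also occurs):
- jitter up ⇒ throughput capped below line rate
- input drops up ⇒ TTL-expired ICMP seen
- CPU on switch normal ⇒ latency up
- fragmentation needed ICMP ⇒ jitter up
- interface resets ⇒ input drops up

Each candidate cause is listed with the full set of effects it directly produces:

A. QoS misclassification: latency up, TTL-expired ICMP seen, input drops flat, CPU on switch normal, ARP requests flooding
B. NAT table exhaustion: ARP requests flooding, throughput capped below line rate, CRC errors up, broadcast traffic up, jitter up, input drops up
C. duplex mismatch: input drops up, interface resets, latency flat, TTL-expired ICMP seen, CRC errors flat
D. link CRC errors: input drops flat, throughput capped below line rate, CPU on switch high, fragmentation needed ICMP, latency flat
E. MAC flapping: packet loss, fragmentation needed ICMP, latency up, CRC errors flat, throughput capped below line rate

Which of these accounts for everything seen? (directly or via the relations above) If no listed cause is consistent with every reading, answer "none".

none

For each candidate, compare predicted effects to what was observed:
(A) QoS misclassification — fails on throughput capped below line rate, input drops up, CRC errors up, broadcast traffic up (predicts input drops flat, not input drops up)
(B) NAT table exhaustion — throughput capped below line rate ✓; latency up ✗; input drops up ✓; ARP requests flooding ✓; CRC errors up ✓; broadcast traffic up ✓
(C) duplex mismatch — throughput capped below line rate ✗; latency up ✗; input drops up ✓; ARP requests flooding ✗; CRC errors up ✗; broadcast traffic up ✗
(D) link CRC errors — fails on latency up, input drops up, ARP requests flooding, CRC errors up, broadcast traffic up (predicts latency flat, not latency up; predicts input drops flat, not input drops up)
(E) MAC flapping — fails on input drops up, ARP requests flooding, CRC errors up, broadcast traffic up (predicts CRC errors flat, not CRC errors up)
Every candidate fails on at least one observation.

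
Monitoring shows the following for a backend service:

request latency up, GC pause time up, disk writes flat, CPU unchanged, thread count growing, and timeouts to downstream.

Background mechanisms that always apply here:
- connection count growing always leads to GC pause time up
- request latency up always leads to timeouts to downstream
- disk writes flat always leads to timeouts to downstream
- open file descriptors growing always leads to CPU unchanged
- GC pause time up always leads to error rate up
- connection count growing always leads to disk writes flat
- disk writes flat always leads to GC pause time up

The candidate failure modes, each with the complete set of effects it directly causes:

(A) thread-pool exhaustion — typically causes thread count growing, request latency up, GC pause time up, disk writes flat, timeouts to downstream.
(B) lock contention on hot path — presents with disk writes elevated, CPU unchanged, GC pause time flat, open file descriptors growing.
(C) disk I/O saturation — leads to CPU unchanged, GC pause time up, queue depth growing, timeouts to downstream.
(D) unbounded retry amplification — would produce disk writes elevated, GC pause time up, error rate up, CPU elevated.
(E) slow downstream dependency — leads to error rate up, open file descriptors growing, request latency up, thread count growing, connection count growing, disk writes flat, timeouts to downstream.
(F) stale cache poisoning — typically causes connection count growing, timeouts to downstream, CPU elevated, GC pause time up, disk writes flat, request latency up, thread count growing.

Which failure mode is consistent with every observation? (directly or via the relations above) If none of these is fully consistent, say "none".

Checking each candidate against the observations:
(A) thread-pool exhaustion — does not account for CPU unchanged
(B) lock contention on hot path — request latency up -; GC pause time up -; disk writes flat -; CPU unchanged +; thread count growing -; timeouts to downstream -
(C) disk I/O saturation — does not account for request latency up, disk writes flat, thread count growing
(D) unbounded retry amplification — request latency up -; GC pause time up +; disk writes flat -; CPU unchanged -; thread count growing -; timeouts to downstream -
(E) slow downstream dependency — request latency up +; GC pause time up + (via disk writes flat → GC pause time up); disk writes flat +; CPU unchanged + (via open file descriptors growing → CPU unchanged); thread count growing +; timeouts to downstream +
(F) stale cache poisoning — request latency up +; GC pause time up +; disk writes flat +; CPU unchanged -; thread count growing +; timeouts to downstream +
Only (E) is consistent with every observation.

E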